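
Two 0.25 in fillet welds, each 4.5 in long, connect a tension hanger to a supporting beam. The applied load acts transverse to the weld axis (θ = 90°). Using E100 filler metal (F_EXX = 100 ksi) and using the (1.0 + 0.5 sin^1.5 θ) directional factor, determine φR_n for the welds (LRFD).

t_e = 0.707 × 0.25 = 0.1767 in; A_we = 0.1767 × 9 = 1.591 in².
Directional factor: 1.0 + 0.5 sin^1.5(90°) = 1.5.
F_nw = 0.6 × 100 × 1.5 = 90 ksi.
φR_n = 0.75 × 90 × 1.591 = 107.4 kip.

φR_n ≈ 107 kip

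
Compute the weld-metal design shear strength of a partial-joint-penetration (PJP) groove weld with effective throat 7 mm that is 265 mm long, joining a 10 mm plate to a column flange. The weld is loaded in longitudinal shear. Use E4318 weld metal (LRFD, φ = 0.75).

E43XX → F_EXX = 430 MPa.
Effective throat (given) t_e = 7 mm.
A_we = 7 × 265 = 1855 mm².
F_nw = 0.6 F_EXX = 258 MPa.
φR_n = 0.75 × 258 × 1855 × 10⁻³ = 358.9 kN.

φR_n ≈ 359 kN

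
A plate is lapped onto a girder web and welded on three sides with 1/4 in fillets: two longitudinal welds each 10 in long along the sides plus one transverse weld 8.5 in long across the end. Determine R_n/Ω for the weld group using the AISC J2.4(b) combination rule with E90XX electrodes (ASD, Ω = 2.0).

R_n/Ω ≈ 142 kips

E90XX → F_EXX = 90 ksi.
t_e = 0.707 × 0.25 = 0.1767 in.
R_nwl = 0.6 × 90 × 0.1767 × 20 = 190.9 kips (longitudinal, 2 welds).
R_nwt = 0.6 × 90 × 0.1767 × 8.5 = 81.13 kips (transverse, base value).
(i) R_nwl + R_nwt = 272 kips; (ii) 0.85 R_nwl + 1.5 R_nwt = 283.9 kips.
R_n = max = 283.9 kips [governs: (ii)]; R_n/Ω = 142 kips.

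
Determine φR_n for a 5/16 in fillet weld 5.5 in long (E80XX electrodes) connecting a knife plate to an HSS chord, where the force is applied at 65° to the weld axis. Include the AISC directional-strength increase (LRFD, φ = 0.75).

φR_n ≈ 62.6 kips

E80XX → F_EXX = 80 ksi.
t_e = 0.707 × 0.3125 = 0.2209 in; A_we = 0.2209 × 5.5 = 1.215 in².
Directional factor: 1.0 + 0.5 sin^1.5(65°) = 1.431.
F_nw = 0.6 × 80 × 1.431 = 68.71 ksi.
φR_n = 0.75 × 68.71 × 1.215 = 62.62 kips.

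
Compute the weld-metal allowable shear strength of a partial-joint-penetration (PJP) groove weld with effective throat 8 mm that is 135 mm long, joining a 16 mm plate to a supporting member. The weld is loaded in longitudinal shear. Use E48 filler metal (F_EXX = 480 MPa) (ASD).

Effective throat (given) t_e = 8 mm.
A_we = 8 × 135 = 1080 mm².
F_nw = 0.6 F_EXX = 288 MPa.
R_n/Ω = (288 × 1080) / 2.0 × 10⁻³ = 155.5 kN.

R_n/Ω ≈ 156 kN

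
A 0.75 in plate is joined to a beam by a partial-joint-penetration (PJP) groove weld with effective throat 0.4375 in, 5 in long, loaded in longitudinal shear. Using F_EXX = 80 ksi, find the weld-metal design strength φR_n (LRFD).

Effective throat (given) t_e = 0.4375 in.
A_we = 0.4375 × 5 = 2.188 in².
F_nw = 0.6 F_EXX = 48 ksi.
φR_n = 0.75 × 48 × 2.188 = 78.75 kips.

φR_n ≈ 78.8 kips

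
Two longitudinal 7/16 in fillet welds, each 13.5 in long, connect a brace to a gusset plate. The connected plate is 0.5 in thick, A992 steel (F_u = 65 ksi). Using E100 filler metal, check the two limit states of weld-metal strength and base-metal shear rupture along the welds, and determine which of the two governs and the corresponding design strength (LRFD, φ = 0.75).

E100XX → F_EXX = 100 ksi.
t_e = 0.707 × 0.4375 = 0.3093 in; L = 27 in.
Weld metal: φR_n = 0.75 × 0.6 × 100 × 0.3093 × 27 = 375.8 kips.
Base metal (shear rupture): φR_n = 0.75 × 0.6 × 65 × 0.5 × 27 = 394.9 kips.
Governing: weld metal.

φR_n ≈ 376 kips (weld metal governs)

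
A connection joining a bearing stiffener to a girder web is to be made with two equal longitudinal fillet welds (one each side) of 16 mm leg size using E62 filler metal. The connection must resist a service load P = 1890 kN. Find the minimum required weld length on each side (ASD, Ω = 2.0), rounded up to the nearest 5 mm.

E62XX → F_EXX = 620 MPa.
Throat t_e = 0.707 × 16 = 11.31 mm.
r_n/Ω = (0.6 × 620 × 11.31) / 2.0 = 2104 N/mm = 2.104 kN/mm.
L_req = P / (r_n/Ω) = 1890 / 2.104 = 898.3 mm total.
Per side: 898.3 / 2 = 449.1 mm.
Round up → use L = 450 mm on each side.

L = 450 mm on each side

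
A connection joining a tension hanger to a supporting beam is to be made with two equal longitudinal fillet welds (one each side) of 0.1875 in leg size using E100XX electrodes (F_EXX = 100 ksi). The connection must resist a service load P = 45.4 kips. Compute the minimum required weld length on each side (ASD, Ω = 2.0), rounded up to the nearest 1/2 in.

Throat t_e = 0.707 × 0.1875 = 0.1326 in.
r_n/Ω = (0.6 × 100 × 0.1326) / 2.0 = 3.977 kip/in.
L_req = P / (r_n/Ω) = 45.4 / 3.977 = 11.42 in total.
Per side: 11.42 / 2 = 5.708 in.
Round up → use L = 6 in on each side.

L = 6 in on each side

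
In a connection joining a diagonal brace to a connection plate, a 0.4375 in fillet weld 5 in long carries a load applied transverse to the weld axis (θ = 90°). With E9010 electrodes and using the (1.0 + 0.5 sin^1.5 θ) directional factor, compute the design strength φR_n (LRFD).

φR_n ≈ 94 kip

E90XX → F_EXX = 90 ksi.
t_e = 0.707 × 0.4375 = 0.3093 in; A_we = 0.3093 × 5 = 1.547 in².
Directional factor: 1.0 + 0.5 sin^1.5(90°) = 1.5.
F_nw = 0.6 × 90 × 1.5 = 81 ksi.
φR_n = 0.75 × 81 × 1.547 = 93.95 kip.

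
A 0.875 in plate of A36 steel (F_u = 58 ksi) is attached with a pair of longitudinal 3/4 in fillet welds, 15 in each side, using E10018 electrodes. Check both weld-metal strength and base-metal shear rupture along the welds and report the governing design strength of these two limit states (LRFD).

φR_n ≈ 685 kip (base-metal shear rupture governs)

E100XX → F_EXX = 100 ksi.
t_e = 0.707 × 0.75 = 0.5302 in; L = 30 in.
Weld metal: φR_n = 0.75 × 0.6 × 100 × 0.5302 × 30 = 715.8 kip.
Base metal (shear rupture): φR_n = 0.75 × 0.6 × 58 × 0.875 × 30 = 685.1 kip.
Governing: base-metal shear rupture.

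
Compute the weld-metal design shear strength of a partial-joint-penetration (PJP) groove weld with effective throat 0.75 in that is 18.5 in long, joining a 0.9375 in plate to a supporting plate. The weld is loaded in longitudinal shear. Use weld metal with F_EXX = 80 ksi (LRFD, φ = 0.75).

φR_n ≈ 500 kip

Effective throat (given) t_e = 0.75 in.
A_we = 0.75 × 18.5 = 13.88 in².
F_nw = 0.6 F_EXX = 48 ksi.
φR_n = 0.75 × 48 × 13.88 = 499.5 kip.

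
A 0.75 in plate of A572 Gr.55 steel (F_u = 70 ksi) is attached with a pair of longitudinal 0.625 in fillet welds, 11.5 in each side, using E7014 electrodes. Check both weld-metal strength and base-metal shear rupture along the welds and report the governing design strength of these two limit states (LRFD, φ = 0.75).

E70XX → F_EXX = 70 ksi.
t_e = 0.707 × 0.625 = 0.4419 in; L = 23 in.
Weld metal: φR_n = 0.75 × 0.6 × 70 × 0.4419 × 23 = 320.1 kip.
Base metal (shear rupture): φR_n = 0.75 × 0.6 × 70 × 0.75 × 23 = 543.4 kip.
Governing: weld metal.

φR_n ≈ 320 kip (weld metal governs)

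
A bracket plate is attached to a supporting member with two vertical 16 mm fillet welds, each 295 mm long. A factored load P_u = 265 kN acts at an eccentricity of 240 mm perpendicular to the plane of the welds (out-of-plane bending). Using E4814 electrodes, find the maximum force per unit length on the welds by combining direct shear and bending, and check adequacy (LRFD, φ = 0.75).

E48XX → F_EXX = 480 MPa.
L_w = 2 × 295 = 590 mm; section modulus (unit throat) S = 2 × L²/6 = 29010 mm².
Direct shear f_v = P/L_w = 265×10³/590 = 449.2 N/mm.
Moment M = P × e = 265×10³ × 240 = 63600000 N·mm; bending f_b = M/S = 2192 N/mm.
f_max = √(f_v² + f_b²) = √(449.2² + 2192²) = 2238 N/mm.
φr_n = 0.75 × 0.6 × 480 × (0.707 × 16) = 2443 N/mm → adequate.

f_max ≈ 2240 N/mm; adequate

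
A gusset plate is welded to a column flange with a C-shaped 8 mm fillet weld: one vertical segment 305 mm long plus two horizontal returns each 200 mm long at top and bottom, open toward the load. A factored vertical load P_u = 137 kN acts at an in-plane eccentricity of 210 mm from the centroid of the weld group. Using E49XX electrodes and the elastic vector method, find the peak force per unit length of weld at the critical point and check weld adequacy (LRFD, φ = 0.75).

E49XX → F_EXX = 490 MPa.
Total weld length L_w = 705 mm. Treat welds as unit-width lines.
Centroid: x̄ = 2×200×100 / 705 = 56.74 mm from the vertical weld.
Polar moment about centroid: J = I_x + I_y = [305³/12 + 2×200×152.5²] + [305×56.74² + 2(200³/12 + 200×43.26²)] = 14730000 mm³.
Direct shear f_v = P/L_w = 137×10³ / 705 = 194.3 N/mm (vertical).
Torsion M = P·e = 137×10³ × 210 = 28770000 N·mm.
Critical point at (x, y) = (143.3, 152.5) from centroid. f_tx = M·y/J = 297.8 N/mm; f_ty = M·x/J = 279.8 N/mm.
Resultant f_max = √[f_tx² + (f_v + f_ty)²] = √[297.8² + (194.3 + 279.8)²] = 559.9 N/mm.
Capacity per unit length: φr_n = 0.75 × 0.6 × 490 × (0.707 × 8) = 1247 N/mm.
559.9 ≤ 1247 → adequate.

f_max ≈ 560 N/mm; adequate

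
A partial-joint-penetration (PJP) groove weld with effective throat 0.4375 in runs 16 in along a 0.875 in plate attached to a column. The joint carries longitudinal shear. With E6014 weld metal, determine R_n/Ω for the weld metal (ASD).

E60XX → F_EXX = 60 ksi.
Effective throat (given) t_e = 0.4375 in.
A_we = 0.4375 × 16 = 7 in².
F_nw = 0.6 F_EXX = 36 ksi.
R_n/Ω = (36 × 7) / 2.0 = 126 kip.

R_n/Ω ≈ 126 kip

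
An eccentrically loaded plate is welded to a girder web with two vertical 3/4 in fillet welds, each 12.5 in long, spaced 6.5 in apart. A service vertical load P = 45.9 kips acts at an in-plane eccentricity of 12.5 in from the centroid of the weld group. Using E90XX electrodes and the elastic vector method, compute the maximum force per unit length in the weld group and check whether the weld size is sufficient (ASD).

f_max ≈ 7.87 kip/in; adequate

E90XX → F_EXX = 90 ksi.
Total weld length L_w = 25 in. Treat welds as unit-width lines.
Polar moment about centroid: J = 2[d³/12 + d(b/2)²] = 2[12.5³/12 + 12.5×3.25²] = 589.6 in³.
Direct shear f_v = P/L_w = 45.9 / 25 = 1.836 kip/in (vertical).
Torsion M = P·e = 45.9 × 12.5 = 573.75 kip·in.
Critical point at (x, y) = (3.25, 6.25) from centroid. f_tx = M·y/J = 6.082 kip/in; f_ty = M·x/J = 3.163 kip/in.
Resultant f_max = √[f_tx² + (f_v + f_ty)²] = √[6.082² + (1.836 + 3.163)²] = 7.873 kip/in.
Capacity per unit length: r_n/Ω = (1/2.0) × 0.6 × 90 × (0.707 × 0.75) = 14.32 kip/in.
7.873 ≤ 14.32 → adequate.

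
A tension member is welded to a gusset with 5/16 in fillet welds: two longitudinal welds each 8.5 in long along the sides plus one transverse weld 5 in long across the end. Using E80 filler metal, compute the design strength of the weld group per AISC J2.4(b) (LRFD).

E80XX → F_EXX = 80 ksi.
t_e = 0.707 × 0.3125 = 0.2209 in.
R_nwl = 0.6 × 80 × 0.2209 × 17 = 180.3 kips (longitudinal, 2 welds).
R_nwt = 0.6 × 80 × 0.2209 × 5 = 53.02 kips (transverse, base value).
(i) R_nwl + R_nwt = 233.3 kips; (ii) 0.85 R_nwl + 1.5 R_nwt = 232.8 kips.
R_n = max = 233.3 kips [governs: (i)]; φR_n = 175 kips.

φR_n ≈ 175 kips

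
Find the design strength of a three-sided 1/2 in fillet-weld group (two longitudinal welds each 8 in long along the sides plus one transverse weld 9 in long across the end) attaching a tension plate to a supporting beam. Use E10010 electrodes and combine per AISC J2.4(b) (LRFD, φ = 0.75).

E100XX → F_EXX = 100 ksi.
t_e = 0.707 × 0.5 = 0.3535 in.
R_nwl = 0.6 × 100 × 0.3535 × 16 = 339.4 kips (longitudinal, 2 welds).
R_nwt = 0.6 × 100 × 0.3535 × 9 = 190.9 kips (transverse, base value).
(i) R_nwl + R_nwt = 530.2 kips; (ii) 0.85 R_nwl + 1.5 R_nwt = 574.8 kips.
R_n = max = 574.8 kips [governs: (ii)]; φR_n = 431.1 kips.

φR_n ≈ 431 kips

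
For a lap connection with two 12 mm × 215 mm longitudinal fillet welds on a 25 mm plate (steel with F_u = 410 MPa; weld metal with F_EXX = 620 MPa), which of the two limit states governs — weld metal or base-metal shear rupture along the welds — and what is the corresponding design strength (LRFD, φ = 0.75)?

φR_n ≈ 1020 kN (weld metal governs)

t_e = 0.707 × 12 = 8.484 mm; L = 430 mm.
Weld metal: φR_n = 0.75 × 0.6 × 620 × 8.484 × 430 × 10⁻³ = 1018 kN.
Base metal (shear rupture): φR_n = 0.75 × 0.6 × 410 × 25 × 430 × 10⁻³ = 1983 kN.
Governing: weld metal.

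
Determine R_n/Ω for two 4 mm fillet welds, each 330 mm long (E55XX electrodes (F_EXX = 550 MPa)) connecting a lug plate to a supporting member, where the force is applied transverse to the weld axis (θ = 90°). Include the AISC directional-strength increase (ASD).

t_e = 0.707 × 4 = 2.828 mm; A_we = 2.828 × 660 = 1866 mm².
Directional factor: 1.0 + 0.5 sin^1.5(90°) = 1.5.
F_nw = 0.6 × 550 × 1.5 = 495 MPa.
R_n/Ω = (495 × 1866) / 2.0 × 10⁻³ = 462 kN.

R_n/Ω ≈ 462 kN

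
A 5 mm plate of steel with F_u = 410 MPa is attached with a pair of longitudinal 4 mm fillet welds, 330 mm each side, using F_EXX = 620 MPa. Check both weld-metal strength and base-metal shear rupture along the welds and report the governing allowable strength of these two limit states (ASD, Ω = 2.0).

t_e = 0.707 × 4 = 2.828 mm; L = 660 mm.
Weld metal: R_n/Ω = (1/2.0) × 0.6 × 620 × 2.828 × 660 × 10⁻³ = 347.2 kN.
Base metal (shear rupture): R_n/Ω = (1/2.0) × 0.6 × 410 × 5 × 660 × 10⁻³ = 405.9 kN.
Governing: weld metal.

R_n/Ω ≈ 347 kN (weld metal governs)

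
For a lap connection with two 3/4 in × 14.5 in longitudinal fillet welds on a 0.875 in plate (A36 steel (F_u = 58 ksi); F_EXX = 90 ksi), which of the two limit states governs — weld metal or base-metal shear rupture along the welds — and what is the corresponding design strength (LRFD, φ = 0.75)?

t_e = 0.707 × 0.75 = 0.5302 in; L = 29 in.
Weld metal: φR_n = 0.75 × 0.6 × 90 × 0.5302 × 29 = 622.8 kip.
Base metal (shear rupture): φR_n = 0.75 × 0.6 × 58 × 0.875 × 29 = 662.3 kip.
Governing: weld metal.

φR_n ≈ 623 kip (weld metal governs)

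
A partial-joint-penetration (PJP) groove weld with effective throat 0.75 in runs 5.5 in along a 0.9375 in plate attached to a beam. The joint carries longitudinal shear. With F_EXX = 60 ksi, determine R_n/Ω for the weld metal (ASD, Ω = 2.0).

Effective throat (given) t_e = 0.75 in.
A_we = 0.75 × 5.5 = 4.125 in².
F_nw = 0.6 F_EXX = 36 ksi.
R_n/Ω = (36 × 4.125) / 2.0 = 74.25 kips.

R_n/Ω ≈ 74.2 kips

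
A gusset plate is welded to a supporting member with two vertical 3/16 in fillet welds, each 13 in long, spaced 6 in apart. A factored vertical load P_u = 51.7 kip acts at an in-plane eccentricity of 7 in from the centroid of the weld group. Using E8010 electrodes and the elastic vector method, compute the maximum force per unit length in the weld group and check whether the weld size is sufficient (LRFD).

E80XX → F_EXX = 80 ksi.
Total weld length L_w = 26 in. Treat welds as unit-width lines.
Polar moment about centroid: J = 2[d³/12 + d(b/2)²] = 2[13³/12 + 13×3²] = 600.2 in³.
Direct shear f_v = P/L_w = 51.7 / 26 = 1.988 kip/in (vertical).
Torsion M = P·e = 51.7 × 7 = 361.9 kip·in.
Critical point at (x, y) = (3, 6.5) from centroid. f_tx = M·y/J = 3.919 kip/in; f_ty = M·x/J = 1.809 kip/in.
Resultant f_max = √[f_tx² + (f_v + f_ty)²] = √[3.919² + (1.988 + 1.809)²] = 5.457 kip/in.
Capacity per unit length: φr_n = 0.75 × 0.6 × 80 × (0.707 × 0.1875) = 4.772 kip/in.
5.457 > 4.772 → NOT adequate.

f_max ≈ 5.46 kip/in; NOT adequate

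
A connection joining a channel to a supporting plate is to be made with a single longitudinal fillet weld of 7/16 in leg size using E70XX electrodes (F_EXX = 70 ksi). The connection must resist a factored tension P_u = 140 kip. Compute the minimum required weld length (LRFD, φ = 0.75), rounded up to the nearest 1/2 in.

L = 14.5 in

Throat t_e = 0.707 × 0.4375 = 0.3093 in.
φr_n = 0.75 × 0.6 × 70 × 0.3093 = 9.743 kip/in.
L_req = P_u / φr_n = 140 / 9.743 = 14.37 in total.
Round up → use L = 14.5 in.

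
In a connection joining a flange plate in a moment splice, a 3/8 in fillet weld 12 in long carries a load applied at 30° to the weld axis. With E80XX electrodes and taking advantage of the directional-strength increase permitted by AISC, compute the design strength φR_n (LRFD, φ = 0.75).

E80XX → F_EXX = 80 ksi.
t_e = 0.707 × 0.375 = 0.2651 in; A_we = 0.2651 × 12 = 3.181 in².
Directional factor: 1.0 + 0.5 sin^1.5(30°) = 1.177.
F_nw = 0.6 × 80 × 1.177 = 56.49 ksi.
φR_n = 0.75 × 56.49 × 3.181 = 134.8 kips.

φR_n ≈ 135 kips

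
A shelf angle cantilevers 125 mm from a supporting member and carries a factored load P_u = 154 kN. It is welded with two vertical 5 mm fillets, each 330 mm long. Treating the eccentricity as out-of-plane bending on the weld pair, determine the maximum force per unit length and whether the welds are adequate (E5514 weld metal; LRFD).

f_max ≈ 579 N/mm; adequate

E55XX → F_EXX = 550 MPa.
L_w = 2 × 330 = 660 mm; section modulus (unit throat) S = 2 × L²/6 = 36300 mm².
Direct shear f_v = P/L_w = 154×10³/660 = 233.3 N/mm.
Moment M = P × e = 154×10³ × 125 = 19250000 N·mm; bending f_b = M/S = 530.3 N/mm.
f_max = √(f_v² + f_b²) = √(233.3² + 530.3²) = 579.4 N/mm.
φr_n = 0.75 × 0.6 × 550 × (0.707 × 5) = 874.9 N/mm → adequate.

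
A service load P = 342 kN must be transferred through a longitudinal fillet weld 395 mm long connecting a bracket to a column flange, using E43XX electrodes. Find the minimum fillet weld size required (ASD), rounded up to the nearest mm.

w = 10 mm

E43XX → F_EXX = 430 MPa.
Total weld length L = 395 mm.
Required throat t_e = P × Ω / (0.6 F_EXX × L) = 342 × 2.0 / (0.6 × 430 × 395 × 10⁻³) = 6.712 mm.
Required leg w = t_e / 0.707 = 9.493 mm → use 10 mm.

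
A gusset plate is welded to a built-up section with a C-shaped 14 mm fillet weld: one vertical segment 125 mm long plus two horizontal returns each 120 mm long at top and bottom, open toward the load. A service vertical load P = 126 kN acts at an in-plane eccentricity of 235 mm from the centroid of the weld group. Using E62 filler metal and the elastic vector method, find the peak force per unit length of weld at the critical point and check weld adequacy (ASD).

f_max ≈ 2080 N/mm; NOT adequate

E62XX → F_EXX = 620 MPa.
Total weld length L_w = 365 mm. Treat welds as unit-width lines.
Centroid: x̄ = 2×120×60 / 365 = 39.45 mm from the vertical weld.
Polar moment about centroid: J = I_x + I_y = [125³/12 + 2×120×62.5²] + [125×39.45² + 2(120³/12 + 120×20.55²)] = 1684000 mm³.
Direct shear f_v = P/L_w = 126×10³ / 365 = 345.2 N/mm (vertical).
Torsion M = P·e = 126×10³ × 235 = 29610000 N·mm.
Critical point at (x, y) = (80.55, 62.5) from centroid. f_tx = M·y/J = 1099 N/mm; f_ty = M·x/J = 1416 N/mm.
Resultant f_max = √[f_tx² + (f_v + f_ty)²] = √[1099² + (345.2 + 1416)²] = 2076 N/mm.
Capacity per unit length: r_n/Ω = (1/2.0) × 0.6 × 620 × (0.707 × 14) = 1841 N/mm.
2076 > 1841 → NOT adequate.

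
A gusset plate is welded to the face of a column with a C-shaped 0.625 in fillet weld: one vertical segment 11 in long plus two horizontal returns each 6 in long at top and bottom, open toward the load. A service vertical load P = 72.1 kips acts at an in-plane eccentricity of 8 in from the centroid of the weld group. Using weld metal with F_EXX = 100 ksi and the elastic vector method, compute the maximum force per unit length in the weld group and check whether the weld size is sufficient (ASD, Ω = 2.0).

f_max ≈ 9.54 kip/in; adequate

Total weld length L_w = 23 in. Treat welds as unit-width lines.
Centroid: x̄ = 2×6×3 / 23 = 1.565 in from the vertical weld.
Polar moment about centroid: J = I_x + I_y = [11³/12 + 2×6×5.5²] + [11×1.565² + 2(6³/12 + 6×1.435²)] = 561.6 in³.
Direct shear f_v = P/L_w = 72.1 / 23 = 3.135 kip/in (vertical).
Torsion M = P·e = 72.1 × 8 = 576.8 kip·in.
Critical point at (x, y) = (4.435, 5.5) from centroid. f_tx = M·y/J = 5.649 kip/in; f_ty = M·x/J = 4.555 kip/in.
Resultant f_max = √[f_tx² + (f_v + f_ty)²] = √[5.649² + (3.135 + 4.555)²] = 9.542 kip/in.
Capacity per unit length: r_n/Ω = (1/2.0) × 0.6 × 100 × (0.707 × 0.625) = 13.26 kip/in.
9.542 ≤ 13.26 → adequate.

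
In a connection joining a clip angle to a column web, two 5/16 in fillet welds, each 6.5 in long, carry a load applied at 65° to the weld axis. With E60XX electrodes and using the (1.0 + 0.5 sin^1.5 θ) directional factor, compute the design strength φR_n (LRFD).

E60XX → F_EXX = 60 ksi.
t_e = 0.707 × 0.3125 = 0.2209 in; A_we = 0.2209 × 13 = 2.872 in².
Directional factor: 1.0 + 0.5 sin^1.5(65°) = 1.431.
F_nw = 0.6 × 60 × 1.431 = 51.53 ksi.
φR_n = 0.75 × 51.53 × 2.872 = 111 kip.

φR_n ≈ 111 kip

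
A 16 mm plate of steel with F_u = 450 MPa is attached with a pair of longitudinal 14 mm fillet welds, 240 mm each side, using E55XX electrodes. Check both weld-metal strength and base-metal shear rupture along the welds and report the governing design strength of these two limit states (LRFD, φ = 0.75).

E55XX → F_EXX = 550 MPa.
t_e = 0.707 × 14 = 9.898 mm; L = 480 mm.
Weld metal: φR_n = 0.75 × 0.6 × 550 × 9.898 × 480 × 10⁻³ = 1176 kN.
Base metal (shear rupture): φR_n = 0.75 × 0.6 × 450 × 16 × 480 × 10⁻³ = 1555 kN.
Governing: weld metal.

φR_n ≈ 1180 kN (weld metal governs)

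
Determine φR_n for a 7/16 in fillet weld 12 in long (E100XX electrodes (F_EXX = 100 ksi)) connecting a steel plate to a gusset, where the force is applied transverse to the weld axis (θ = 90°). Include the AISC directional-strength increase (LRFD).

φR_n ≈ 251 kips

t_e = 0.707 × 0.4375 = 0.3093 in; A_we = 0.3093 × 12 = 3.712 in².
Directional factor: 1.0 + 0.5 sin^1.5(90°) = 1.5.
F_nw = 0.6 × 100 × 1.5 = 90 ksi.
φR_n = 0.75 × 90 × 3.712 = 250.5 kips.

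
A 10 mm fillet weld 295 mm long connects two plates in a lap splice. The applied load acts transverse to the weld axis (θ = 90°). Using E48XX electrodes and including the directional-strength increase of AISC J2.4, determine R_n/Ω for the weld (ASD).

E48XX → F_EXX = 480 MPa.
t_e = 0.707 × 10 = 7.07 mm; A_we = 7.07 × 295 = 2086 mm².
Directional factor: 1.0 + 0.5 sin^1.5(90°) = 1.5.
F_nw = 0.6 × 480 × 1.5 = 432 MPa.
R_n/Ω = (432 × 2086) / 2.0 × 10⁻³ = 450.5 kN.

R_n/Ω ≈ 451 kN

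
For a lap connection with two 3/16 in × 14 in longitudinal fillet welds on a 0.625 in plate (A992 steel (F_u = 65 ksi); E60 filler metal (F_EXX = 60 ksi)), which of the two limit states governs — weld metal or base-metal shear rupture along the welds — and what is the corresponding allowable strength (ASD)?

R_n/Ω ≈ 66.8 kips (weld metal governs)

t_e = 0.707 × 0.1875 = 0.1326 in; L = 28 in.
Weld metal: R_n/Ω = (1/2.0) × 0.6 × 60 × 0.1326 × 28 = 66.81 kips.
Base metal (shear rupture): R_n/Ω = (1/2.0) × 0.6 × 65 × 0.625 × 28 = 341.2 kips.
Governing: weld metal.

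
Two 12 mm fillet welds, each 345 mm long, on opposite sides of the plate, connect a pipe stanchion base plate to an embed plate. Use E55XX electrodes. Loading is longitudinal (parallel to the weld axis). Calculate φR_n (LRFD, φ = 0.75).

φR_n ≈ 1450 kN

E55XX → F_EXX = 550 MPa.
Effective throat t_e = 0.707 × 12 = 8.484 mm.
Total length L = 690 mm; A_we = 8.484 × 690 = 5854 mm².
F_nw = 0.6 F_EXX = 0.6 × 550 = 330 MPa.
φR_n = 0.75 × 330 × 5854 × 10⁻³ = 1449 kN.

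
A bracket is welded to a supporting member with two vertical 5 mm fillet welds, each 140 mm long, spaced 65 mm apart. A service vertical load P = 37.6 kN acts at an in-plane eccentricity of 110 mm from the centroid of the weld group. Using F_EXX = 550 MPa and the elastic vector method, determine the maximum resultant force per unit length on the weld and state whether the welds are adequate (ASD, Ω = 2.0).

Total weld length L_w = 280 mm. Treat welds as unit-width lines.
Polar moment about centroid: J = 2[d³/12 + d(b/2)²] = 2[140³/12 + 140×32.5²] = 753100 mm³.
Direct shear f_v = P/L_w = 37.6×10³ / 280 = 134.3 N/mm (vertical).
Torsion M = P·e = 37.6×10³ × 110 = 4136000 N·mm.
Critical point at (x, y) = (32.5, 70) from centroid. f_tx = M·y/J = 384.4 N/mm; f_ty = M·x/J = 178.5 N/mm.
Resultant f_max = √[f_tx² + (f_v + f_ty)²] = √[384.4² + (134.3 + 178.5)²] = 495.6 N/mm.
Capacity per unit length: r_n/Ω = (1/2.0) × 0.6 × 550 × (0.707 × 5) = 583.3 N/mm.
495.6 ≤ 583.3 → adequate.

f_max ≈ 496 N/mm; adequate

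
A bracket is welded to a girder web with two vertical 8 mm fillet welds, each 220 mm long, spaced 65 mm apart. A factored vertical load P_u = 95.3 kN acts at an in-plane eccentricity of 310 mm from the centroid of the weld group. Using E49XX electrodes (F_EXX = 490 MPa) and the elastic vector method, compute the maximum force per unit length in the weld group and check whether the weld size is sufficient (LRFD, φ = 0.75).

Total weld length L_w = 440 mm. Treat welds as unit-width lines.
Polar moment about centroid: J = 2[d³/12 + d(b/2)²] = 2[220³/12 + 220×32.5²] = 2239000 mm³.
Direct shear f_v = P/L_w = 95.3×10³ / 440 = 216.6 N/mm (vertical).
Torsion M = P·e = 95.3×10³ × 310 = 29543000 N·mm.
Critical point at (x, y) = (32.5, 110) from centroid. f_tx = M·y/J = 1451 N/mm; f_ty = M·x/J = 428.7 N/mm.
Resultant f_max = √[f_tx² + (f_v + f_ty)²] = √[1451² + (216.6 + 428.7)²] = 1588 N/mm.
Capacity per unit length: φr_n = 0.75 × 0.6 × 490 × (0.707 × 8) = 1247 N/mm.
1588 > 1247 → NOT adequate.

f_max ≈ 1590 N/mm; NOT adequate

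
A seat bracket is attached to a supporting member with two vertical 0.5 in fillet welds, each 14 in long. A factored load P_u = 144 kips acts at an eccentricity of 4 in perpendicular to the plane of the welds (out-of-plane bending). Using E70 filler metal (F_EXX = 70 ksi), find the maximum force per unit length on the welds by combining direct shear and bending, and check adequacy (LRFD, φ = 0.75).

f_max ≈ 10.2 kip/in; adequate

L_w = 2 × 14 = 28 in; section modulus (unit throat) S = 2 × L²/6 = 65.33 in².
Direct shear f_v = P/L_w = 144/28 = 5.143 kip/in.
Moment M = P × e = 144 × 4 = 576 kip·in; bending f_b = M/S = 8.816 kip/in.
f_max = √(f_v² + f_b²) = √(5.143² + 8.816²) = 10.21 kip/in.
φr_n = 0.75 × 0.6 × 70 × (0.707 × 0.5) = 11.14 kip/in → adequate.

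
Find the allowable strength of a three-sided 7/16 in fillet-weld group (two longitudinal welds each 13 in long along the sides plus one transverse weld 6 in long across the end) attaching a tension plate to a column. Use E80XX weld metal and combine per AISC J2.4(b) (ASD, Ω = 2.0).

R_n/Ω ≈ 238 kip

E80XX → F_EXX = 80 ksi.
t_e = 0.707 × 0.4375 = 0.3093 in.
R_nwl = 0.6 × 80 × 0.3093 × 26 = 386 kip (longitudinal, 2 welds).
R_nwt = 0.6 × 80 × 0.3093 × 6 = 89.08 kip (transverse, base value).
(i) R_nwl + R_nwt = 475.1 kip; (ii) 0.85 R_nwl + 1.5 R_nwt = 461.7 kip.
R_n = max = 475.1 kip [governs: (i)]; R_n/Ω = 237.6 kip.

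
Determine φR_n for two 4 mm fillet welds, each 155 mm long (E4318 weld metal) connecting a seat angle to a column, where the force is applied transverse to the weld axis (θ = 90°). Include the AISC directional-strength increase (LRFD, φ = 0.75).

φR_n ≈ 254 kN

E43XX → F_EXX = 430 MPa.
t_e = 0.707 × 4 = 2.828 mm; A_we = 2.828 × 310 = 876.7 mm².
Directional factor: 1.0 + 0.5 sin^1.5(90°) = 1.5.
F_nw = 0.6 × 430 × 1.5 = 387 MPa.
φR_n = 0.75 × 387 × 876.7 × 10⁻³ = 254.5 kN.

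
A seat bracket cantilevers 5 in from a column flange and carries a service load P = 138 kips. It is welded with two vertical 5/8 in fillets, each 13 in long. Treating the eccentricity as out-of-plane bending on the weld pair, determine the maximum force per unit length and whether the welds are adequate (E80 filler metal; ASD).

E80XX → F_EXX = 80 ksi.
L_w = 2 × 13 = 26 in; section modulus (unit throat) S = 2 × L²/6 = 56.33 in².
Direct shear f_v = P/L_w = 138/26 = 5.308 kip/in.
Moment M = P × e = 138 × 5 = 690 kip·in; bending f_b = M/S = 12.25 kip/in.
f_max = √(f_v² + f_b²) = √(5.308² + 12.25²) = 13.35 kip/in.
r_n/Ω = (1/2.0) × 0.6 × 80 × (0.707 × 0.625) = 10.6 kip/in → NOT adequate.

f_max ≈ 13.3 kip/in; NOT adequate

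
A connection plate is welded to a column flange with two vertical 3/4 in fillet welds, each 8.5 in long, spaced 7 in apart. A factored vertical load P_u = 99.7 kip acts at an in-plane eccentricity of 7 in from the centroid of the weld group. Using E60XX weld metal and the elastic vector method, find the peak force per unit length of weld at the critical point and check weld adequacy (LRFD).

E60XX → F_EXX = 60 ksi.
Total weld length L_w = 17 in. Treat welds as unit-width lines.
Polar moment about centroid: J = 2[d³/12 + d(b/2)²] = 2[8.5³/12 + 8.5×3.5²] = 310.6 in³.
Direct shear f_v = P/L_w = 99.7 / 17 = 5.865 kip/in (vertical).
Torsion M = P·e = 99.7 × 7 = 697.9 kip·in.
Critical point at (x, y) = (3.5, 4.25) from centroid. f_tx = M·y/J = 9.549 kip/in; f_ty = M·x/J = 7.864 kip/in.
Resultant f_max = √[f_tx² + (f_v + f_ty)²] = √[9.549² + (5.865 + 7.864)²] = 16.72 kip/in.
Capacity per unit length: φr_n = 0.75 × 0.6 × 60 × (0.707 × 0.75) = 14.32 kip/in.
16.72 > 14.32 → NOT adequate.

f_max ≈ 16.7 kip/in; NOT adequate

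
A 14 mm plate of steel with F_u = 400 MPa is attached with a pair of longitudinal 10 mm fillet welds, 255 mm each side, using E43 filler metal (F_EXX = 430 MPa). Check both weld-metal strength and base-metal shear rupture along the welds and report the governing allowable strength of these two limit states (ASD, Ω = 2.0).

R_n/Ω ≈ 465 kN (weld metal governs)

t_e = 0.707 × 10 = 7.07 mm; L = 510 mm.
Weld metal: R_n/Ω = (1/2.0) × 0.6 × 430 × 7.07 × 510 × 10⁻³ = 465.1 kN.
Base metal (shear rupture): R_n/Ω = (1/2.0) × 0.6 × 400 × 14 × 510 × 10⁻³ = 856.8 kN.
Governing: weld metal.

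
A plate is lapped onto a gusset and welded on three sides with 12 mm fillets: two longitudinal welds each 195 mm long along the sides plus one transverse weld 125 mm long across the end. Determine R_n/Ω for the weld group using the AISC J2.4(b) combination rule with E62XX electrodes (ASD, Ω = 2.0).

R_n/Ω ≈ 819 kN

E62XX → F_EXX = 620 MPa.
t_e = 0.707 × 12 = 8.484 mm.
R_nwl = 0.6 × 620 × 8.484 × 390 × 10⁻³ = 1231 kN (longitudinal, 2 welds).
R_nwt = 0.6 × 620 × 8.484 × 125 × 10⁻³ = 394.5 kN (transverse, base value).
(i) R_nwl + R_nwt = 1625 kN; (ii) 0.85 R_nwl + 1.5 R_nwt = 1638 kN.
R_n = max = 1638 kN [governs: (ii)]; R_n/Ω = 819 kN.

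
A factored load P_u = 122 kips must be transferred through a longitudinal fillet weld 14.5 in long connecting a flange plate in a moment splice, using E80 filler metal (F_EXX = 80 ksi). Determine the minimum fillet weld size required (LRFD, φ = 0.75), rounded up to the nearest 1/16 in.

Total weld length L = 14.5 in.
Required throat t_e = P_u / (φ × 0.6 F_EXX × L) = 122 / (0.75 × 0.6 × 80 × 14.5) = 0.2337 in.
Required leg w = t_e / 0.707 = 0.3306 in → use 3/8 in.

w = 3/8 in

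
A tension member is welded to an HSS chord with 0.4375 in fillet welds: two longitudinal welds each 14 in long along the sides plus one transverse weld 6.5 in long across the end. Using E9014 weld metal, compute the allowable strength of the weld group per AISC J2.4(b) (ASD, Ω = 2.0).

E90XX → F_EXX = 90 ksi.
t_e = 0.707 × 0.4375 = 0.3093 in.
R_nwl = 0.6 × 90 × 0.3093 × 28 = 467.7 kips (longitudinal, 2 welds).
R_nwt = 0.6 × 90 × 0.3093 × 6.5 = 108.6 kips (transverse, base value).
(i) R_nwl + R_nwt = 576.2 kips; (ii) 0.85 R_nwl + 1.5 R_nwt = 560.4 kips.
R_n = max = 576.2 kips [governs: (i)]; R_n/Ω = 288.1 kips.

R_n/Ω ≈ 288 kips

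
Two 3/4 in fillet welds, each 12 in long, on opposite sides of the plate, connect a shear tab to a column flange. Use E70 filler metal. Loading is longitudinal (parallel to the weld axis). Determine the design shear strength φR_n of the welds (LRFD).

E70XX → F_EXX = 70 ksi.
Effective throat t_e = 0.707 × 0.75 = 0.5302 in.
Total length L = 24 in; A_we = 0.5302 × 24 = 12.73 in².
F_nw = 0.6 F_EXX = 0.6 × 70 = 42 ksi.
φR_n = 0.75 × 42 × 12.73 = 400.9 kip.

φR_n ≈ 401 kip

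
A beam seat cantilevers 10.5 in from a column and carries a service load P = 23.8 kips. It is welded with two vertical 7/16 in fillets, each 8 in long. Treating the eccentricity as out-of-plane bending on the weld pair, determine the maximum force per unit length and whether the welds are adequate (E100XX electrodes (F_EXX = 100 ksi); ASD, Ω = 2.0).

L_w = 2 × 8 = 16 in; section modulus (unit throat) S = 2 × L²/6 = 21.33 in².
Direct shear f_v = P/L_w = 23.8/16 = 1.488 kip/in.
Moment M = P × e = 23.8 × 10.5 = 249.9 kip·in; bending f_b = M/S = 11.71 kip/in.
f_max = √(f_v² + f_b²) = √(1.488² + 11.71²) = 11.81 kip/in.
r_n/Ω = (1/2.0) × 0.6 × 100 × (0.707 × 0.4375) = 9.279 kip/in → NOT adequate.

f_max ≈ 11.8 kip/in; NOT adequate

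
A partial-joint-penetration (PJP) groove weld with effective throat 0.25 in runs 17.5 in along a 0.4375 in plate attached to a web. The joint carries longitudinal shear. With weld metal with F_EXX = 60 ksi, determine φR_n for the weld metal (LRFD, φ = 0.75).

φR_n ≈ 118 kips

Effective throat (given) t_e = 0.25 in.
A_we = 0.25 × 17.5 = 4.375 in².
F_nw = 0.6 F_EXX = 36 ksi.
φR_n = 0.75 × 36 × 4.375 = 118.1 kips.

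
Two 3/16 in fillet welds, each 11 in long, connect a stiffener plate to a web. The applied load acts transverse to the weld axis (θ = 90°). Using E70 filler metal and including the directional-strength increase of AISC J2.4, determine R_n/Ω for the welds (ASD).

R_n/Ω ≈ 91.9 kips

E70XX → F_EXX = 70 ksi.
t_e = 0.707 × 0.1875 = 0.1326 in; A_we = 0.1326 × 22 = 2.916 in².
Directional factor: 1.0 + 0.5 sin^1.5(90°) = 1.5.
F_nw = 0.6 × 70 × 1.5 = 63 ksi.
R_n/Ω = (63 × 2.916) / 2.0 = 91.87 kips.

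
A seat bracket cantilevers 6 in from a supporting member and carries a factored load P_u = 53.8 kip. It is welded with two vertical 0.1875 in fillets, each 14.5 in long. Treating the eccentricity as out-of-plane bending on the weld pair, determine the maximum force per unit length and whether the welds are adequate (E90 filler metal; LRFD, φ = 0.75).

f_max ≈ 4.97 kip/in; adequate

E90XX → F_EXX = 90 ksi.
L_w = 2 × 14.5 = 29 in; section modulus (unit throat) S = 2 × L²/6 = 70.08 in².
Direct shear f_v = P/L_w = 53.8/29 = 1.855 kip/in.
Moment M = P × e = 53.8 × 6 = 322.8 kip·in; bending f_b = M/S = 4.606 kip/in.
f_max = √(f_v² + f_b²) = √(1.855² + 4.606²) = 4.966 kip/in.
φr_n = 0.75 × 0.6 × 90 × (0.707 × 0.1875) = 5.369 kip/in → adequate.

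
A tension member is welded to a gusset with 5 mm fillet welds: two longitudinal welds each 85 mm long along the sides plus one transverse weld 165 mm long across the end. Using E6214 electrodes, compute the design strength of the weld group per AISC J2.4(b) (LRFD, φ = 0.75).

φR_n ≈ 387 kN

E62XX → F_EXX = 620 MPa.
t_e = 0.707 × 5 = 3.535 mm.
R_nwl = 0.6 × 620 × 3.535 × 170 × 10⁻³ = 223.6 kN (longitudinal, 2 welds).
R_nwt = 0.6 × 620 × 3.535 × 165 × 10⁻³ = 217 kN (transverse, base value).
(i) R_nwl + R_nwt = 440.5 kN; (ii) 0.85 R_nwl + 1.5 R_nwt = 515.5 kN.
R_n = max = 515.5 kN [governs: (ii)]; φR_n = 386.6 kN.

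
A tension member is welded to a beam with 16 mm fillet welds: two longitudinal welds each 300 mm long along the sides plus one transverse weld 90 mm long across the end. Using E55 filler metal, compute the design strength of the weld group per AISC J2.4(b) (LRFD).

φR_n ≈ 1930 kN

E55XX → F_EXX = 550 MPa.
t_e = 0.707 × 16 = 11.31 mm.
R_nwl = 0.6 × 550 × 11.31 × 600 × 10⁻³ = 2240 kN (longitudinal, 2 welds).
R_nwt = 0.6 × 550 × 11.31 × 90 × 10⁻³ = 336 kN (transverse, base value).
(i) R_nwl + R_nwt = 2576 kN; (ii) 0.85 R_nwl + 1.5 R_nwt = 2408 kN.
R_n = max = 2576 kN [governs: (i)]; φR_n = 1932 kN.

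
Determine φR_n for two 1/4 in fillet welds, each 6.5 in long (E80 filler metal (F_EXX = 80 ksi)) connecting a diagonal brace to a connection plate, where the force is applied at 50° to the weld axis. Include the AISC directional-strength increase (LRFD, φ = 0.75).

t_e = 0.707 × 0.25 = 0.1767 in; A_we = 0.1767 × 13 = 2.298 in².
Directional factor: 1.0 + 0.5 sin^1.5(50°) = 1.335.
F_nw = 0.6 × 80 × 1.335 = 64.09 ksi.
φR_n = 0.75 × 64.09 × 2.298 = 110.4 kips.

φR_n ≈ 110 kips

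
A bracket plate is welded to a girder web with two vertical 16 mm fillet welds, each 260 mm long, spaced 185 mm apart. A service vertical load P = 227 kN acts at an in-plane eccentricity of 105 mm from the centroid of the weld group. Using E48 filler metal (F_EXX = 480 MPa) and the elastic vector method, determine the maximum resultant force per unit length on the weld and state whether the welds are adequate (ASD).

Total weld length L_w = 520 mm. Treat welds as unit-width lines.
Polar moment about centroid: J = 2[d³/12 + d(b/2)²] = 2[260³/12 + 260×92.5²] = 7379000 mm³.
Direct shear f_v = P/L_w = 227×10³ / 520 = 436.5 N/mm (vertical).
Torsion M = P·e = 227×10³ × 105 = 23835000 N·mm.
Critical point at (x, y) = (92.5, 130) from centroid. f_tx = M·y/J = 419.9 N/mm; f_ty = M·x/J = 298.8 N/mm.
Resultant f_max = √[f_tx² + (f_v + f_ty)²] = √[419.9² + (436.5 + 298.8)²] = 846.8 N/mm.
Capacity per unit length: r_n/Ω = (1/2.0) × 0.6 × 480 × (0.707 × 16) = 1629 N/mm.
846.8 ≤ 1629 → adequate.

f_max ≈ 847 N/mm; adequate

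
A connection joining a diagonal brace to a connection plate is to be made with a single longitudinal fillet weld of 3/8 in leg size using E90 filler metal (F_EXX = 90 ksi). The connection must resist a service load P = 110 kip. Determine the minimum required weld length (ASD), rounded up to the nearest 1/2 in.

Throat t_e = 0.707 × 0.375 = 0.2651 in.
r_n/Ω = (0.6 × 90 × 0.2651) / 2.0 = 7.158 kip/in.
L_req = P / (r_n/Ω) = 110 / 7.158 = 15.37 in total.
Round up → use L = 15.5 in.

L = 15.5 in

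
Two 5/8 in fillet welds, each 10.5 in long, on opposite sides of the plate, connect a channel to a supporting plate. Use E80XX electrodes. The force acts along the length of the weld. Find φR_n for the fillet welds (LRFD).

φR_n ≈ 334 kip

E80XX → F_EXX = 80 ksi.
Effective throat t_e = 0.707 × 0.625 = 0.4419 in.
Total length L = 21 in; A_we = 0.4419 × 21 = 9.279 in².
F_nw = 0.6 F_EXX = 0.6 × 80 = 48 ksi.
φR_n = 0.75 × 48 × 9.279 = 334.1 kip.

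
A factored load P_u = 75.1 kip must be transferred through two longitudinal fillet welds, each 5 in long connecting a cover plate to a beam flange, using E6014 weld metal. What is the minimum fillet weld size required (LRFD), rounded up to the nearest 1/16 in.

E60XX → F_EXX = 60 ksi.
Total weld length L = 10 in.
Required throat t_e = P_u / (φ × 0.6 F_EXX × L) = 75.1 / (0.75 × 0.6 × 60 × 10) = 0.2781 in.
Required leg w = t_e / 0.707 = 0.3934 in → use 7/16 in.

w = 7/16 in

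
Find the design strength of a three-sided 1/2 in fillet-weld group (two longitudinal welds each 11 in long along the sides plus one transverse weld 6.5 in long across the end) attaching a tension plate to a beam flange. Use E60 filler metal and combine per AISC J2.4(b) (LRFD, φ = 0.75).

E60XX → F_EXX = 60 ksi.
t_e = 0.707 × 0.5 = 0.3535 in.
R_nwl = 0.6 × 60 × 0.3535 × 22 = 280 kip (longitudinal, 2 welds).
R_nwt = 0.6 × 60 × 0.3535 × 6.5 = 82.72 kip (transverse, base value).
(i) R_nwl + R_nwt = 362.7 kip; (ii) 0.85 R_nwl + 1.5 R_nwt = 362.1 kip.
R_n = max = 362.7 kip [governs: (i)]; φR_n = 272 kip.

φR_n ≈ 272 kip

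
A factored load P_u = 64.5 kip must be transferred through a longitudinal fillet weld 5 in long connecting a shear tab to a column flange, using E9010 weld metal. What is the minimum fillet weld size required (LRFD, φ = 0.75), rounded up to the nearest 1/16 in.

w = 1/2 in

E90XX → F_EXX = 90 ksi.
Total weld length L = 5 in.
Required throat t_e = P_u / (φ × 0.6 F_EXX × L) = 64.5 / (0.75 × 0.6 × 90 × 5) = 0.3185 in.
Required leg w = t_e / 0.707 = 0.4505 in → use 1/2 in.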